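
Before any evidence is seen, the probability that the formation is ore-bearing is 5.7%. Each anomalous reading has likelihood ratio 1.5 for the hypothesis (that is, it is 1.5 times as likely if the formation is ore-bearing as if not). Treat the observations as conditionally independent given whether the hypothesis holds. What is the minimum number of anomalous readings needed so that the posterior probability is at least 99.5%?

Prior odds: 0.057 ÷ 0.943 = 57/943.
Likelihood ratio per anomalous reading = 1.5.
Target odds: 0.995 ÷ 0.005 = 199.
Require 1.5ⁿ ≥ 199 ÷ (57/943) = 187657/57.
1.5¹⁹ ≈2216.84 falls short of 187657/57 but 1.5²⁰ ≈3325.26 reaches it, so n = 20.

20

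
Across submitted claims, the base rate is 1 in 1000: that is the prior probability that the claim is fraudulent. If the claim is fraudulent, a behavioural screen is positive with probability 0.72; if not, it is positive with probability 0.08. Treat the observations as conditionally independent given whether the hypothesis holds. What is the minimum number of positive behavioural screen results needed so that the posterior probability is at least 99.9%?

Prior odds = 0.001/0.999 = 1/999.
Likelihood ratio of a positive = 0.72/0.08 = 9.
Target odds: 0.999 ÷ 0.001 = 999.
Need (1/999) × 9ⁿ ≥ 999, i.e. 9ⁿ ≥ 998001.
9⁶ = 531441 falls short of 998001 but 9⁷ = 4782969 reaches it, so n = 7.

7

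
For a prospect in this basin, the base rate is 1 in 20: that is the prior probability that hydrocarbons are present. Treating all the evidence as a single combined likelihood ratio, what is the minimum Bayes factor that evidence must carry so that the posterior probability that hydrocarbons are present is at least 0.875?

133

Prior odds = 0.05/0.95 = 1/19.
Target odds = 0.875/0.125 = 7.
Required Bayes factor = 7 ÷ (1/19) = 133.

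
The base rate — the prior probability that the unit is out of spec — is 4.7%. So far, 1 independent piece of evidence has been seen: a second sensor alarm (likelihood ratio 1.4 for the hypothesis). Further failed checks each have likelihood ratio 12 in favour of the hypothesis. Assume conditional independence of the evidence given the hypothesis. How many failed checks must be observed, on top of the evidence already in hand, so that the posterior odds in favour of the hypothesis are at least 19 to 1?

Prior odds = 0.047/0.953 = 47/953.
Bayes factor of the evidence already in hand = 1.4.
Odds after that evidence = (47/953) × 1.4 = 329/4765.
Target odds = 19.
Need 12ⁿ ≥ 19 ÷ (329/4765) = 90535/329.
12² = 144 falls short of 90535/329 but 12³ = 1728 reaches it, so n = 3.

3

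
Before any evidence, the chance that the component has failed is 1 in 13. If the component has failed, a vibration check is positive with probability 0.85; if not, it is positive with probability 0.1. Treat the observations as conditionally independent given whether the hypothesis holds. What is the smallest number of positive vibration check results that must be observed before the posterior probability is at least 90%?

Prior odds: (1/13) ÷ (12/13) = 1/12.
Likelihood ratio of a positive = 0.85/0.1 = 8.5.
Target posterior odds = 0.9/0.1 = 9.
Require 8.5ⁿ ≥ 9 ÷ (1/12) = 108.
8.5² = 72.25 falls short of 108 but 8.5³ = 614.125 reaches it, so n = 3.

3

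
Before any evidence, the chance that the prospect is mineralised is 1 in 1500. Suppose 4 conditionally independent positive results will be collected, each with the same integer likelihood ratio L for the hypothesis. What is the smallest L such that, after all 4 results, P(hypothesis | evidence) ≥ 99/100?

20

Prior odds = (1/1500)/(1499/1500) = 1/1499.
Target odds = 0.99/0.01 = 99.
Need L⁴ ≥ 99 ÷ (1/1499) = 148401.
19⁴ = 130321 < 148401 ≤ 160000 = 20⁴, so L = 20.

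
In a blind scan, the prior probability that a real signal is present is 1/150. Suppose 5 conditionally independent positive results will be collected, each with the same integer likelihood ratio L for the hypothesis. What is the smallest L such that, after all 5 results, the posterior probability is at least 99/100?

Prior odds = (1/150)/(149/150) = 1/149.
Target odds = 0.99/0.01 = 99.
Need L⁵ ≥ 99 ÷ (1/149) = 14751.
6⁵ = 7776 < 14751 ≤ 16807 = 7⁵, so L = 7.

7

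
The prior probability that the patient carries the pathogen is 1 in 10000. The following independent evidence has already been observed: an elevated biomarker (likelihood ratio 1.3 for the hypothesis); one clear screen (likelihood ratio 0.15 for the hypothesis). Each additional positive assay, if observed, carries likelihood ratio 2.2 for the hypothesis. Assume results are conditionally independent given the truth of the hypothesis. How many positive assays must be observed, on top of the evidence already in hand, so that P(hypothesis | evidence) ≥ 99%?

Prior odds = 0.0001/0.9999 = 1/9999.
Combined Bayes factor of the evidence already in hand = 1.3 × 0.15 = 0.195.
Odds after that evidence = (1/9999) × 0.195 = 13/666600.
Target odds = 0.99/0.01 = 99.
Need 2.2ⁿ ≥ 99 ÷ (13/666600) = 65993400/13.
2.2¹⁹ ≈3.2065e+06 falls short of 65993400/13 but 2.2²⁰ ≈7.05429e+06 reaches it, so n = 20.

20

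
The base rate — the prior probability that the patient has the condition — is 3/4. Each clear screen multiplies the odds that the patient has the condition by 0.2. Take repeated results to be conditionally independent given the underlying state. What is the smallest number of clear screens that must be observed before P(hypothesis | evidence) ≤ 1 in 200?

4

Prior odds = 0.75/0.25 = 3.
Likelihood ratio per clear screen = 0.2.
Target odds: 0.005 ÷ 0.995 = 1/199.
Need 3 × 0.2ⁿ ≤ 1/199, i.e. 0.2ⁿ ≤ 1/597.
0.2³ = 0.008 is still above 1/597 but 0.2⁴ = 0.0016 is at or below it, so n = 4.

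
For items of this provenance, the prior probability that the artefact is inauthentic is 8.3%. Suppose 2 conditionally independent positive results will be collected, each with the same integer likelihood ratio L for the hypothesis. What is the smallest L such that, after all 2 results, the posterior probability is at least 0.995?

47

Prior odds = 0.083/0.917 = 83/917.
Target odds = 0.995/0.005 = 199.
Need L² ≥ 199 ÷ (83/917) = 182483/83.
46² = 2116 < 182483/83 ≤ 2209 = 47², so L = 47.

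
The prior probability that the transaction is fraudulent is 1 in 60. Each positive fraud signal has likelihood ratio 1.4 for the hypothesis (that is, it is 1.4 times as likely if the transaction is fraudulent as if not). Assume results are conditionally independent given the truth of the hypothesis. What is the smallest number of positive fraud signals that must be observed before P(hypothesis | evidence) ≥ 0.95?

21

Prior odds: (1/60) ÷ (59/60) = 1/59.
Likelihood ratio per positive fraud signal = 1.4.
Target odds: 0.95 ÷ 0.05 = 19.
Require 1.4ⁿ ≥ 19 ÷ (1/59) = 1121.
1.4²⁰ ≈836.683 falls short of 1121 but 1.4²¹ ≈1171.36 reaches it, so n = 21.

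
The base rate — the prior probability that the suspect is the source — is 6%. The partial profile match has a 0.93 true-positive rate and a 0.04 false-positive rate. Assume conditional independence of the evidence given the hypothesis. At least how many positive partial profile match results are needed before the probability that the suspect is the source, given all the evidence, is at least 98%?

3

Prior odds = 0.06/0.94 = 3/47.
Likelihood ratio of a positive result = 0.93/0.04 = 23.25.
Target odds: 0.98 ÷ 0.02 = 49.
Require 23.25ⁿ ≥ 49 ÷ (3/47) = 2303/3.
23.25² = 540.5625 falls short of 2303/3 but 23.25³ = 804357/64 reaches it, so n = 3.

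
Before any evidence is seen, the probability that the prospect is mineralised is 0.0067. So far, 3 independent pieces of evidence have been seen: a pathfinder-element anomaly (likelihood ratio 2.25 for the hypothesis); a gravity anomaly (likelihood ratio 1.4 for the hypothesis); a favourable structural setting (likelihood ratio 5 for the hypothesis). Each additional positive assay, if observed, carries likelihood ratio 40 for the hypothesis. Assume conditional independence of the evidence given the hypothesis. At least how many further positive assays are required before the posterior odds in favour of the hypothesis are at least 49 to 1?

Prior odds = 0.0067/0.9933 = 67/9933.
Combined Bayes factor of the evidence already in hand = 2.25 × 1.4 × 5 = 15.75.
Odds after that evidence = (67/9933) × 15.75 = 201/1892.
Target odds = 49.
Need 40ⁿ ≥ 49 ÷ (201/1892) = 92708/201.
40¹ = 40 falls short of 92708/201 but 40² = 1600 reaches it, so n = 2.

2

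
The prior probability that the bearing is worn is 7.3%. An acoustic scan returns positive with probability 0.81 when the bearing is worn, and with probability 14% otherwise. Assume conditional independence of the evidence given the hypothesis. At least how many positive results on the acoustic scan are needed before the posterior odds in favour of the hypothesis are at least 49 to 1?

4

Prior odds = 0.073/0.927 = 73/927.
Likelihood ratio of a positive result = 0.81/0.14 = 81/14.
Target odds = 49.
Require (81/14)ⁿ ≥ 49 ÷ (73/927) = 45423/73.
(81/14)³ = 531441/2744 falls short of 45423/73 but (81/14)⁴ = 43046721/38416 reaches it, so n = 4.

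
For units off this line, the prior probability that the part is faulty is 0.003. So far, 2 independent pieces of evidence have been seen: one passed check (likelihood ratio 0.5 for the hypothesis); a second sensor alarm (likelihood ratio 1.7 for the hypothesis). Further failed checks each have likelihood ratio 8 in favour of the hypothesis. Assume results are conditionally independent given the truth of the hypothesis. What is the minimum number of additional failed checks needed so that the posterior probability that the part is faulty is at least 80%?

Prior odds = 0.003/0.997 = 3/997.
Combined Bayes factor of the evidence already in hand = 0.5 × 1.7 = 0.85.
Odds after that evidence = (3/997) × 0.85 = 51/19940.
Target odds = 0.8/0.2 = 4.
Need 8ⁿ ≥ 4 ÷ (51/19940) = 79760/51.
8³ = 512 falls short of 79760/51 but 8⁴ = 4096 reaches it, so n = 4.

4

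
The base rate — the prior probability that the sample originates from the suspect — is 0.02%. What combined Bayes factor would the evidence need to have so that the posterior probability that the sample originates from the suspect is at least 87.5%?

Prior odds = 0.0002/0.9998 = 1/4999.
Target odds = 0.875/0.125 = 7.
Required Bayes factor = 7 ÷ (1/4999) = 34993.

34993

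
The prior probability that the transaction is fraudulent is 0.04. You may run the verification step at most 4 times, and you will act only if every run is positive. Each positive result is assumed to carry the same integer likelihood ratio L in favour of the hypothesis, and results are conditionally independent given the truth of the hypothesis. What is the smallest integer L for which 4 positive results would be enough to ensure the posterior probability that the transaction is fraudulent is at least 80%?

4

Prior odds = 0.04/0.96 = 1/24.
Target odds = 0.8/0.2 = 4.
Need L⁴ ≥ 4 ÷ (1/24) = 96.
3⁴ = 81 < 96 ≤ 256 = 4⁴, so L = 4.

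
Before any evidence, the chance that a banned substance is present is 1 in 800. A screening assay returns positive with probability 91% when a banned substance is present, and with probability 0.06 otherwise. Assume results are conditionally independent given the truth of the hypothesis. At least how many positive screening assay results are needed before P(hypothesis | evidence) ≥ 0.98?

Prior odds = 0.00125/0.99875 = 1/799.
Likelihood ratio of a positive result = 0.91/0.06 = 91/6.
Target odds: 0.98 ÷ 0.02 = 49.
Require (91/6)ⁿ ≥ 49 ÷ (1/799) = 39151.
(91/6)³ = 753571/216 falls short of 39151 but (91/6)⁴ = 68574961/1296 reaches it, so n = 4.

4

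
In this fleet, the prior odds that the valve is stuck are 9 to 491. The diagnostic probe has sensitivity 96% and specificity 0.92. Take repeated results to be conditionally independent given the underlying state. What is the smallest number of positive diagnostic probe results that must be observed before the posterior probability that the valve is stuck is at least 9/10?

3

Prior odds = 9/491.
False-positive rate = 1 − 0.92 = 0.08; likelihood ratio of a positive = 0.96/0.08 = 12.
Target posterior odds = 0.9/0.1 = 9.
Need (9/491) × 12ⁿ ≥ 9, i.e. 12ⁿ ≥ 491.
12² = 144 falls short of 491 but 12³ = 1728 reaches it, so n = 3.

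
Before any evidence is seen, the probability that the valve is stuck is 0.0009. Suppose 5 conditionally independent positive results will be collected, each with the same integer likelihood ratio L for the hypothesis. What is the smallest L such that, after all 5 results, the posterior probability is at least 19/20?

Prior odds = 0.0009/0.9991 = 9/9991.
Target odds = 0.95/0.05 = 19.
Need L⁵ ≥ 19 ÷ (9/9991) = 189829/9.
7⁵ = 16807 < 189829/9 ≤ 32768 = 8⁵, so L = 8.

8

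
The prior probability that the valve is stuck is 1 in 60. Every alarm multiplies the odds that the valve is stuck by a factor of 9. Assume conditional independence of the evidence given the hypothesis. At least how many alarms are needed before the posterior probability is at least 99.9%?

Prior odds: (1/60) ÷ (59/60) = 1/59.
Likelihood ratio per alarm = 9.
Target odds: 0.999 ÷ 0.001 = 999.
Require 9ⁿ ≥ 999 ÷ (1/59) = 58941.
9⁴ = 6561 falls short of 58941 but 9⁵ = 59049 reaches it, so n = 5.

5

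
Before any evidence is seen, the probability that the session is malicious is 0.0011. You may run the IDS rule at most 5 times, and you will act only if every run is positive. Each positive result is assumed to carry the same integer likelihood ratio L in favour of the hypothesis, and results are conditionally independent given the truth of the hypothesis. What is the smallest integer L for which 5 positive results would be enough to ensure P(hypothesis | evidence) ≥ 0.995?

Prior odds = 0.0011/0.9989 = 11/9989.
Target odds = 0.995/0.005 = 199.
Need L⁵ ≥ 199 ÷ (11/9989) = 1987811/11.
11⁵ = 161051 < 1987811/11 ≤ 248832 = 12⁵, so L = 12.

12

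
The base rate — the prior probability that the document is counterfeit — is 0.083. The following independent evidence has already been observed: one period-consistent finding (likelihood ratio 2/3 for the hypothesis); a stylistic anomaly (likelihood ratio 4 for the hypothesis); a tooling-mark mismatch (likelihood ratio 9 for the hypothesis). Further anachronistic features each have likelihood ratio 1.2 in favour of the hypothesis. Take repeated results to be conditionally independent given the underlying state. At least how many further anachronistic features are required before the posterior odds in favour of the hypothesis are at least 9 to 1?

Prior odds = 0.083/0.917 = 83/917.
Combined Bayes factor of the evidence already in hand = (2/3) × 4 × 9 = 24.
Odds after that evidence = (83/917) × 24 = 1992/917.
Target odds = 9.
Need 1.2ⁿ ≥ 9 ÷ (1992/917) = 2751/664.
1.2⁷ = 279936/78125 falls short of 2751/664 but 1.2⁸ = 1679616/390625 reaches it, so n = 8.

8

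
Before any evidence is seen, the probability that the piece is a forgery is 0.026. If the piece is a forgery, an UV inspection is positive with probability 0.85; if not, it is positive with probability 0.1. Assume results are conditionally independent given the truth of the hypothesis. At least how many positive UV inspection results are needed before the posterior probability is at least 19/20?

Prior odds: 0.026 ÷ 0.974 = 13/487.
Likelihood ratio of a positive = 0.85/0.1 = 8.5.
Target odds: 0.95 ÷ 0.05 = 19.
Need (13/487) × 8.5ⁿ ≥ 19, i.e. 8.5ⁿ ≥ 9253/13.
8.5³ = 614.125 falls short of 9253/13 but 8.5⁴ = 5220.0625 reaches it, so n = 4.

4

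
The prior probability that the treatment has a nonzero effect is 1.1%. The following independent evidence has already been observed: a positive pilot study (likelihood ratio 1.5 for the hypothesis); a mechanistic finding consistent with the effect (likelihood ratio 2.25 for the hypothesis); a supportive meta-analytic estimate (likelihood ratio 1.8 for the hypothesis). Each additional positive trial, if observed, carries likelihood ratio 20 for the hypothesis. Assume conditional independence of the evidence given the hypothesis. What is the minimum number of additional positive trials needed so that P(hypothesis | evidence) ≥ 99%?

3

Prior odds = 0.011/0.989 = 11/989.
Combined Bayes factor of the evidence already in hand = 1.5 × 2.25 × 1.8 = 6.075.
Odds after that evidence = (11/989) × 6.075 = 2673/39560.
Target odds = 0.99/0.01 = 99.
Need 20ⁿ ≥ 99 ÷ (2673/39560) = 39560/27.
20² = 400 falls short of 39560/27 but 20³ = 8000 reaches it, so n = 3.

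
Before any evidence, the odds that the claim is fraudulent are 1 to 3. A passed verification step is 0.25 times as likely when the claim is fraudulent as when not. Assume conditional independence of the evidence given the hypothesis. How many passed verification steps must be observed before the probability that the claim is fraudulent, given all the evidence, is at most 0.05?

Prior odds = 1/3.
Likelihood ratio per passed verification step = 0.25.
Target odds: 0.05 ÷ 0.95 = 1/19.
Require 0.25ⁿ ≤ 1/19 ÷ (1/3) = 3/19.
0.25¹ = 0.25 is still above 3/19 but 0.25² = 0.0625 is at or below it, so n = 2.

2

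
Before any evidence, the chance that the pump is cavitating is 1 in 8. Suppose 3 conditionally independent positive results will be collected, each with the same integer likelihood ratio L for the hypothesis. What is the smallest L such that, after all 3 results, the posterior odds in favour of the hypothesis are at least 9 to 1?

4

Prior odds = 0.125/0.875 = 1/7.
Target odds = 9.
Need L³ ≥ 9 ÷ (1/7) = 63.
3³ = 27 < 63 ≤ 64 = 4³, so L = 4.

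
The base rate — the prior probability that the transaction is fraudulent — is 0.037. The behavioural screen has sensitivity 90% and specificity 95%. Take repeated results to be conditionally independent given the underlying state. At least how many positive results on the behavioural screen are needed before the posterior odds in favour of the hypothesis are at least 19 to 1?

3

Prior odds: 0.037 ÷ 0.963 = 37/963.
False-positive rate = 1 − 0.95 = 0.05; likelihood ratio of a positive = 0.9/0.05 = 18.
Target odds = 19.
Require 18ⁿ ≥ 19 ÷ (37/963) = 18297/37.
18² = 324 falls short of 18297/37 but 18³ = 5832 reaches it, so n = 3.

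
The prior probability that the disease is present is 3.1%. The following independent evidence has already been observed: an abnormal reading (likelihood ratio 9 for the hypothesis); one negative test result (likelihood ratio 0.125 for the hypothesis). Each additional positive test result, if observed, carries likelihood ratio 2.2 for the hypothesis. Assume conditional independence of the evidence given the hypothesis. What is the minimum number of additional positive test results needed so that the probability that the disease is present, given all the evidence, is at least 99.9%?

13

Prior odds = 0.031/0.969 = 31/969.
Combined Bayes factor of the evidence already in hand = 9 × 0.125 = 1.125.
Odds after that evidence = (31/969) × 1.125 = 93/2584.
Target odds = 0.999/0.001 = 999.
Need 2.2ⁿ ≥ 999 ÷ (93/2584) = 860472/31.
2.2¹² ≈12855 falls short of 860472/31 but 2.2¹³ ≈28281 reaches it, so n = 13.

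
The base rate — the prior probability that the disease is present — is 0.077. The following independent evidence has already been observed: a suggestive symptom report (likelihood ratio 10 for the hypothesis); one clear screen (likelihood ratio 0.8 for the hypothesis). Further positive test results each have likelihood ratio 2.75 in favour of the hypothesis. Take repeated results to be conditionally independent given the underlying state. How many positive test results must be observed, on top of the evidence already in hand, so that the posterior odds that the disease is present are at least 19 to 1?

4

Prior odds = 0.077/0.923 = 77/923.
Combined Bayes factor of the evidence already in hand = 10 × 0.8 = 8.
Odds after that evidence = (77/923) × 8 = 616/923.
Target odds = 19.
Need 2.75ⁿ ≥ 19 ÷ (616/923) = 17537/616.
2.75³ = 20.796875 falls short of 17537/616 but 2.75⁴ = 57.19140625 reaches it, so n = 4.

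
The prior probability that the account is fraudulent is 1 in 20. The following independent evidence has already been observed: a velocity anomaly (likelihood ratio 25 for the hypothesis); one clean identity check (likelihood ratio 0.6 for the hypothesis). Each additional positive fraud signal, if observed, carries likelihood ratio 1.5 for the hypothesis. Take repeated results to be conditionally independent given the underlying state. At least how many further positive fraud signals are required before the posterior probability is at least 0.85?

Prior odds = 0.05/0.95 = 1/19.
Combined Bayes factor of the evidence already in hand = 25 × 0.6 = 15.
Odds after that evidence = (1/19) × 15 = 15/19.
Target odds = 0.85/0.15 = 17/3.
Need 1.5ⁿ ≥ 17/3 ÷ (15/19) = 323/45.
1.5⁴ = 5.0625 falls short of 323/45 but 1.5⁵ = 7.59375 reaches it, so n = 5.

5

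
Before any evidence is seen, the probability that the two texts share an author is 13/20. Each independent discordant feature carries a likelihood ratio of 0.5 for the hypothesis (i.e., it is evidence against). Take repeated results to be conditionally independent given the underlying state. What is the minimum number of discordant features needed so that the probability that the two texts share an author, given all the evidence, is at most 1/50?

7

Prior odds = 0.65/0.35 = 13/7.
Likelihood ratio per discordant feature = 0.5.
Target odds: 0.02 ÷ 0.98 = 1/49.
Require 0.5ⁿ ≤ 1/49 ÷ (13/7) = 1/91.
0.5⁶ = 0.015625 is still above 1/91 but 0.5⁷ = 0.0078125 is at or below it, so n = 7.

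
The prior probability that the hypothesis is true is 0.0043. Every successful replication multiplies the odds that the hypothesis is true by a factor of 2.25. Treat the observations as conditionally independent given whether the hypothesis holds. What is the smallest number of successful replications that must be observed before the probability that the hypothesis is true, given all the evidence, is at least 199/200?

14

Prior odds = 0.0043/0.9957 = 43/9957.
Likelihood ratio per successful replication = 2.25.
Target posterior odds = 0.995/0.005 = 199.
Require 2.25ⁿ ≥ 199 ÷ (43/9957) = 1981443/43.
2.25¹³ ≈37876.8 falls short of 1981443/43 but 2.25¹⁴ ≈85222.7 reaches it, so n = 14.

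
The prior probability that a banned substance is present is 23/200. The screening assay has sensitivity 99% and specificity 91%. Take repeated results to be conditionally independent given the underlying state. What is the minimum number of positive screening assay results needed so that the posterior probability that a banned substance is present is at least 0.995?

Prior odds: 0.115 ÷ 0.885 = 23/177.
False-positive rate = 1 − 0.91 = 0.09; likelihood ratio of a positive = 0.99/0.09 = 11.
Target posterior odds = 0.995/0.005 = 199.
Need (23/177) × 11ⁿ ≥ 199, i.e. 11ⁿ ≥ 35223/23.
11³ = 1331 falls short of 35223/23 but 11⁴ = 14641 reaches it, so n = 4.

4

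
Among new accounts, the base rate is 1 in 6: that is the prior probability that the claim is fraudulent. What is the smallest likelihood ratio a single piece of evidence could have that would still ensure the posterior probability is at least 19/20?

95

Prior odds = (1/6)/(5/6) = 0.2.
Target odds = 0.95/0.05 = 19.
Required Bayes factor = 19 ÷ 0.2 = 95.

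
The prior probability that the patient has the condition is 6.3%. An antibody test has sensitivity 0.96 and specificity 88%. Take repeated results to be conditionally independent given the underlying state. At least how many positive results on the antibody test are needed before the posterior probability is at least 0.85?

Prior odds = 0.063/0.937 = 63/937.
False-positive rate = 1 − 0.88 = 0.12; likelihood ratio of a positive = 0.96/0.12 = 8.
Target posterior odds = 0.85/0.15 = 17/3.
Need (63/937) × 8ⁿ ≥ 17/3, i.e. 8ⁿ ≥ 15929/189.
8² = 64 falls short of 15929/189 but 8³ = 512 reaches it, so n = 3.

3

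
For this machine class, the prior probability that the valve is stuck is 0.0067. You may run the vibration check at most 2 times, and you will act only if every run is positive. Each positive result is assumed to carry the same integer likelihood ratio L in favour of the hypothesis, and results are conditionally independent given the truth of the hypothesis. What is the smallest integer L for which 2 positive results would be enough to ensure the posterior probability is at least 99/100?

Prior odds = 0.0067/0.9933 = 67/9933.
Target odds = 0.99/0.01 = 99.
Need L² ≥ 99 ÷ (67/9933) = 983367/67.
121² = 14641 < 983367/67 ≤ 14884 = 122², so L = 122.

122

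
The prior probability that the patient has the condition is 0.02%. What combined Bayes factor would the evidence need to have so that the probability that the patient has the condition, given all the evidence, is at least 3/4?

14997

Prior odds = 0.0002/0.9998 = 1/4999.
Target odds = 0.75/0.25 = 3.
Required Bayes factor = 3 ÷ (1/4999) = 14997.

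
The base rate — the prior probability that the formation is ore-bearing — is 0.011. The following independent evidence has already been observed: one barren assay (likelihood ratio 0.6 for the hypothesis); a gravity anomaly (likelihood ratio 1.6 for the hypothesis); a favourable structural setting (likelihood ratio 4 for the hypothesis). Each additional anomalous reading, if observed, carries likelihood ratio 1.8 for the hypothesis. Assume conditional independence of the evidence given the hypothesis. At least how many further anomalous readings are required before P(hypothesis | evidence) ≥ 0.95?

11

Prior odds = 0.011/0.989 = 11/989.
Combined Bayes factor of the evidence already in hand = 0.6 × 1.6 × 4 = 3.84.
Odds after that evidence = (11/989) × 3.84 = 1056/24725.
Target odds = 0.95/0.05 = 19.
Need 1.8ⁿ ≥ 19 ÷ (1056/24725) = 469775/1056.
1.8¹⁰ ≈357.047 falls short of 469775/1056 but 1.8¹¹ ≈642.684 reaches it, so n = 11.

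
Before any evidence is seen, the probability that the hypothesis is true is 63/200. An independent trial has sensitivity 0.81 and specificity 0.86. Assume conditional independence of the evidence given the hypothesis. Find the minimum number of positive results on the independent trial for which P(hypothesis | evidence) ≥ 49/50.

3

Prior odds = 0.315/0.685 = 63/137.
False-positive rate = 1 − 0.86 = 0.14; likelihood ratio of a positive = 0.81/0.14 = 81/14.
Target posterior odds = 0.98/0.02 = 49.
Need (63/137) × (81/14)ⁿ ≥ 49, i.e. (81/14)ⁿ ≥ 959/9.
(81/14)² = 6561/196 falls short of 959/9 but (81/14)³ = 531441/2744 reaches it, so n = 3.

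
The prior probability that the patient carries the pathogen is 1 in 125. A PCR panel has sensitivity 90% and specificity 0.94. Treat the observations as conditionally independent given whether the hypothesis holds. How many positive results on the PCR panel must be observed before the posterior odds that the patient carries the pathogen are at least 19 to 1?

Prior odds = 0.008/0.992 = 1/124.
False-positive rate = 1 − 0.94 = 0.06; likelihood ratio of a positive = 0.9/0.06 = 15.
Target odds = 19.
Require 15ⁿ ≥ 19 ÷ (1/124) = 2356.
15² = 225 falls short of 2356 but 15³ = 3375 reaches it, so n = 3.

3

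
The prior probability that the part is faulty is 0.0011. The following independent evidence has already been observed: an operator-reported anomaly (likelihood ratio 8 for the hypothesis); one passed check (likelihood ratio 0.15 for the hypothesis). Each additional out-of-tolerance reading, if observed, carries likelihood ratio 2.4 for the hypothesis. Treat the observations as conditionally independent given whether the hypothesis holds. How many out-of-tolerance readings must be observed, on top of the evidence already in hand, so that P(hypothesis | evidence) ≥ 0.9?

11

Prior odds = 0.0011/0.9989 = 11/9989.
Combined Bayes factor of the evidence already in hand = 8 × 0.15 = 1.2.
Odds after that evidence = (11/9989) × 1.2 = 66/49945.
Target odds = 0.9/0.1 = 9.
Need 2.4ⁿ ≥ 9 ÷ (66/49945) = 149835/22.
2.4¹⁰ ≈6340.34 falls short of 149835/22 but 2.4¹¹ ≈15216.8 reaches it, so n = 11.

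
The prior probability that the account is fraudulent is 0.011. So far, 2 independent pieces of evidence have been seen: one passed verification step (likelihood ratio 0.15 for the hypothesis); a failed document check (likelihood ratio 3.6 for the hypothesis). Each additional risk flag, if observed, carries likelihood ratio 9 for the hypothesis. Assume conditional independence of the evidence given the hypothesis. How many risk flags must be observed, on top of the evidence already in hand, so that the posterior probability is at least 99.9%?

6

Prior odds = 0.011/0.989 = 11/989.
Combined Bayes factor of the evidence already in hand = 0.15 × 3.6 = 0.54.
Odds after that evidence = (11/989) × 0.54 = 297/49450.
Target odds = 0.999/0.001 = 999.
Need 9ⁿ ≥ 999 ÷ (297/49450) = 1829650/11.
9⁵ = 59049 falls short of 1829650/11 but 9⁶ = 531441 reaches it, so n = 6.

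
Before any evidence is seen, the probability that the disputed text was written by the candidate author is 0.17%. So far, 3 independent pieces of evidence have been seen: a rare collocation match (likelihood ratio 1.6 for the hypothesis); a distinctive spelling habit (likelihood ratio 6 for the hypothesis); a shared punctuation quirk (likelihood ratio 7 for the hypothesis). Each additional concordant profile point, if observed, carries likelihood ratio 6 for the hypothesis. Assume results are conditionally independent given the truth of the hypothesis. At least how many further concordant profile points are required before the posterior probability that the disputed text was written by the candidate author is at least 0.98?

4

Prior odds = 0.0017/0.9983 = 17/9983.
Combined Bayes factor of the evidence already in hand = 1.6 × 6 × 7 = 67.2.
Odds after that evidence = (17/9983) × 67.2 = 5712/49915.
Target odds = 0.98/0.02 = 49.
Need 6ⁿ ≥ 49 ÷ (5712/49915) = 349405/816.
6³ = 216 falls short of 349405/816 but 6⁴ = 1296 reaches it, so n = 4.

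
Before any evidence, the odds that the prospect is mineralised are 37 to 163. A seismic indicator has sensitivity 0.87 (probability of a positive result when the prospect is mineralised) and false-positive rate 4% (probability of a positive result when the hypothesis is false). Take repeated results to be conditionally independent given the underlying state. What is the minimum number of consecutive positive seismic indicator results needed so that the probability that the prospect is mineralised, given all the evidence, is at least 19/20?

2

Prior odds = 37/163.
Likelihood ratio of a positive result = 0.87/0.04 = 21.75.
Target odds: 0.95 ÷ 0.05 = 19.
Require 21.75ⁿ ≥ 19 ÷ (37/163) = 3097/37.
21.75¹ = 21.75 falls short of 3097/37 but 21.75² = 473.0625 reaches it, so n = 2.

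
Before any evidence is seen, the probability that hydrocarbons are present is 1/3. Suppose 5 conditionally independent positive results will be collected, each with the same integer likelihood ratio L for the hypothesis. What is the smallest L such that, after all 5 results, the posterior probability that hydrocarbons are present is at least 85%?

2

Prior odds = (1/3)/(2/3) = 0.5.
Target odds = 0.85/0.15 = 17/3.
Need L⁵ ≥ 17/3 ÷ 0.5 = 34/3.
1⁵ = 1 < 34/3 ≤ 32 = 2⁵, so L = 2.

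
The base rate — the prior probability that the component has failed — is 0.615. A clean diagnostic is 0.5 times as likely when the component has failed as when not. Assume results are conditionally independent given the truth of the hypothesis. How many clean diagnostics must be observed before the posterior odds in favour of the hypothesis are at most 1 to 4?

Prior odds: 0.615 ÷ 0.385 = 123/77.
Likelihood ratio per clean diagnostic = 0.5.
Target odds = 0.25.
Require 0.5ⁿ ≤ 0.25 ÷ (123/77) = 77/492.
0.5² = 0.25 is still above 77/492 but 0.5³ = 0.125 is at or below it, so n = 3.

3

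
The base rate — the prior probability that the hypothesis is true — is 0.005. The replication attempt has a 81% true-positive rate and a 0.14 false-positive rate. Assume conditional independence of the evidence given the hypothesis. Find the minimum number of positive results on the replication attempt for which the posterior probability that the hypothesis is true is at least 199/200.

Prior odds: 0.005 ÷ 0.995 = 1/199.
Likelihood ratio of a positive result = 0.81/0.14 = 81/14.
Target odds: 0.995 ÷ 0.005 = 199.
Require (81/14)ⁿ ≥ 199 ÷ (1/199) = 39601.
(81/14)⁶ ≈37509.6 falls short of 39601 but (81/14)⁷ ≈217020 reaches it, so n = 7.

7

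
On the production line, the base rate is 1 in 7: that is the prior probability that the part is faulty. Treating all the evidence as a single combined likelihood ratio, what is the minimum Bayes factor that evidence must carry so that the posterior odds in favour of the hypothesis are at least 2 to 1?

12

Prior odds = (1/7)/(6/7) = 1/6.
Target odds = 2.
Required Bayes factor = 2 ÷ (1/6) = 12.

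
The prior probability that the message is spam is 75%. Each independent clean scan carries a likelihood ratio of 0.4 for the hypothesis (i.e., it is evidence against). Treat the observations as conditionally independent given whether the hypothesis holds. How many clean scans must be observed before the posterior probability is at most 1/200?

7

Prior odds: 0.75 ÷ 0.25 = 3.
Likelihood ratio per clean scan = 0.4.
Target posterior odds = 0.005/0.995 = 1/199.
Need 3 × 0.4ⁿ ≤ 1/199, i.e. 0.4ⁿ ≤ 1/597.
0.4⁶ = 64/15625 is still above 1/597 but 0.4⁷ = 128/78125 is at or below it, so n = 7.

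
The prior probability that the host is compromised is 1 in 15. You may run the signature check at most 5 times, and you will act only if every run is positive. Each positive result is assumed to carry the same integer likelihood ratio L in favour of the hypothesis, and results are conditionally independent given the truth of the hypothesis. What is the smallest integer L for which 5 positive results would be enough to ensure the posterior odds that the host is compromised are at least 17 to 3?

3

Prior odds = (1/15)/(14/15) = 1/14.
Target odds = 17/3.
Need L⁵ ≥ 17/3 ÷ (1/14) = 238/3.
2⁵ = 32 < 238/3 ≤ 243 = 3⁵, so L = 3.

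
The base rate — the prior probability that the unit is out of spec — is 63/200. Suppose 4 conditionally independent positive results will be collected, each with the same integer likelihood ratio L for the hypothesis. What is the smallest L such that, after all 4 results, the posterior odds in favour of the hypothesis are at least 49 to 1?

Prior odds = 0.315/0.685 = 63/137.
Target odds = 49.
Need L⁴ ≥ 49 ÷ (63/137) = 959/9.
3⁴ = 81 < 959/9 ≤ 256 = 4⁴, so L = 4.

4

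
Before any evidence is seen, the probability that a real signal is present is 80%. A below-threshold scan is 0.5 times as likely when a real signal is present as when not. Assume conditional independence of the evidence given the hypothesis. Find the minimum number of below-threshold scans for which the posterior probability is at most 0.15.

Prior odds: 0.8 ÷ 0.2 = 4.
Likelihood ratio per below-threshold scan = 0.5.
Target posterior odds = 0.15/0.85 = 3/17.
Require 0.5ⁿ ≤ 3/17 ÷ 4 = 3/68.
0.5⁴ = 0.0625 is still above 3/68 but 0.5⁵ = 0.03125 is at or below it, so n = 5.

5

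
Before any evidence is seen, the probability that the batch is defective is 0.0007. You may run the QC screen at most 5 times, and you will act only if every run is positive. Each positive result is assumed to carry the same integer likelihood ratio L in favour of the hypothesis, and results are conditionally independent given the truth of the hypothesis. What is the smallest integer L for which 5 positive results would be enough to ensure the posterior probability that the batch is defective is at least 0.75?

Prior odds = 0.0007/0.9993 = 7/9993.
Target odds = 0.75/0.25 = 3.
Need L⁵ ≥ 3 ÷ (7/9993) = 29979/7.
5⁵ = 3125 < 29979/7 ≤ 7776 = 6⁵, so L = 6.

6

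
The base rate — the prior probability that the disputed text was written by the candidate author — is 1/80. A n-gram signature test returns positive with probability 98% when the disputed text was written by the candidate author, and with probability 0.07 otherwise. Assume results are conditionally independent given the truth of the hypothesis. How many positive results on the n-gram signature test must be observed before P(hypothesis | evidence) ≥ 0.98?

Prior odds: 0.0125 ÷ 0.9875 = 1/79.
Likelihood ratio of a positive result = 0.98/0.07 = 14.
Target odds: 0.98 ÷ 0.02 = 49.
Require 14ⁿ ≥ 49 ÷ (1/79) = 3871.
14³ = 2744 falls short of 3871 but 14⁴ = 38416 reaches it, so n = 4.

4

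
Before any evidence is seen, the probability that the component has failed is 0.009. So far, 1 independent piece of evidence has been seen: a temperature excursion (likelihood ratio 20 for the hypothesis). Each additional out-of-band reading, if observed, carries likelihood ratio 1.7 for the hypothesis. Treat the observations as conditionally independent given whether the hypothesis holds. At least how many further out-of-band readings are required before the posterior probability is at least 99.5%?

Prior odds = 0.009/0.991 = 9/991.
Bayes factor of the evidence already in hand = 20.
Odds after that evidence = (9/991) × 20 = 180/991.
Target odds = 0.995/0.005 = 199.
Need 1.7ⁿ ≥ 199 ÷ (180/991) = 197209/180.
1.7¹³ ≈990.458 falls short of 197209/180 but 1.7¹⁴ ≈1683.78 reaches it, so n = 14.

14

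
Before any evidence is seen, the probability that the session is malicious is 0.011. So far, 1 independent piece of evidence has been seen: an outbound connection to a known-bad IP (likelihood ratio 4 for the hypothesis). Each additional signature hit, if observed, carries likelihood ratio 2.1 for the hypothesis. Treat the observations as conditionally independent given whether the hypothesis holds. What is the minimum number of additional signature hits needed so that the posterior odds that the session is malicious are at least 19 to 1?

9

Prior odds = 0.011/0.989 = 11/989.
Bayes factor of the evidence already in hand = 4.
Odds after that evidence = (11/989) × 4 = 44/989.
Target odds = 19.
Need 2.1ⁿ ≥ 19 ÷ (44/989) = 18791/44.
2.1⁸ ≈378.229 falls short of 18791/44 but 2.1⁹ ≈794.28 reaches it, so n = 9.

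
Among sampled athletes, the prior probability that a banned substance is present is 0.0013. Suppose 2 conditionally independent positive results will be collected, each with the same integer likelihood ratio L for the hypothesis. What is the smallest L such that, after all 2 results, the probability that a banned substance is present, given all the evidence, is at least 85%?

Prior odds = 0.0013/0.9987 = 13/9987.
Target odds = 0.85/0.15 = 17/3.
Need L² ≥ 17/3 ÷ (13/9987) = 56593/13.
65² = 4225 < 56593/13 ≤ 4356 = 66², so L = 66.

66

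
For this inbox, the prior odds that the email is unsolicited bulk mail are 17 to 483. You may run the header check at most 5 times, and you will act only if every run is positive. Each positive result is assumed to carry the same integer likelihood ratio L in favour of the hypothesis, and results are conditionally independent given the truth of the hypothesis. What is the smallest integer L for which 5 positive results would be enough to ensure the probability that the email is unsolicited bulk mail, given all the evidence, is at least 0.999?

Prior odds = 17/483.
Target odds = 0.999/0.001 = 999.
Need L⁵ ≥ 999 ÷ (17/483) = 482517/17.
7⁵ = 16807 < 482517/17 ≤ 32768 = 8⁵, so L = 8.

8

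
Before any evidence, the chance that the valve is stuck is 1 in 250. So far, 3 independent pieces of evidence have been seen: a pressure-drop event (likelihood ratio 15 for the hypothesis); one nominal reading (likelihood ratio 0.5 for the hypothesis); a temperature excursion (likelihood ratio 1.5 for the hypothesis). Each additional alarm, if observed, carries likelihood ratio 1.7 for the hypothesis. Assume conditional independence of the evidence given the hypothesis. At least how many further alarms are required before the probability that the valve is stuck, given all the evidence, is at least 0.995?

16

Prior odds = 0.004/0.996 = 1/249.
Combined Bayes factor of the evidence already in hand = 15 × 0.5 × 1.5 = 11.25.
Odds after that evidence = (1/249) × 11.25 = 15/332.
Target odds = 0.995/0.005 = 199.
Need 1.7ⁿ ≥ 199 ÷ (15/332) = 66068/15.
1.7¹⁵ ≈2862.42 falls short of 66068/15 but 1.7¹⁶ ≈4866.12 reaches it, so n = 16.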